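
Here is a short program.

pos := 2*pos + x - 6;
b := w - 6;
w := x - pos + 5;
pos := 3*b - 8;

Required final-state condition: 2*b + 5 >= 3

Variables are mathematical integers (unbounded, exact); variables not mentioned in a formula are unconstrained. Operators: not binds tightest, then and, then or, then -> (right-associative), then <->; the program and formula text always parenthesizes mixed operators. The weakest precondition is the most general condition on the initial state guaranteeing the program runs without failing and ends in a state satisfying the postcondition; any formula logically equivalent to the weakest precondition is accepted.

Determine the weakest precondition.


Working backward. After the program, the postcondition 2*b + 5 >= 3 must hold; in canonical form it is 2*b >= -2.
Before pos := 3*b - 8: 2*b >= -2
Before w := x - pos + 5: 2*b >= -2
Before b := w - 6: 2*w >= 10
Before pos := 2*pos + x - 6: 2*w >= 10
Answer: WP = 2*w >= 10


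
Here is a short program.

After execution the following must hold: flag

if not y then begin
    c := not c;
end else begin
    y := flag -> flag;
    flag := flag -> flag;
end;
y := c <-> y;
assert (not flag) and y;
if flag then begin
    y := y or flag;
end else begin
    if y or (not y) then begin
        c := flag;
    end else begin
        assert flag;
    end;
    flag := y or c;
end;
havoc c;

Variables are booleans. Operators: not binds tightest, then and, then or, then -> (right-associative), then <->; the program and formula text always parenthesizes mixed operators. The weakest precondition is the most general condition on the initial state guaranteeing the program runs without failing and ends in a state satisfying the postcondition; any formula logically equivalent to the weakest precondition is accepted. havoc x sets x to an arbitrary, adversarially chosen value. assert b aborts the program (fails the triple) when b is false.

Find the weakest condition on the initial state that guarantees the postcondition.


Working backward. After the program, flag must hold.
Before havoc c: flag
Then branch requires flag; else branch requires y or flag.
Before the if: (not flag) -> (y or flag)
Before assert (not flag) and y: (not flag) and y and ((not flag) -> (y or flag))
Before y := c <-> y: (not flag) and (c <-> y) and ((not flag) -> ((c <-> y) or flag))
Then branch requires (not flag) and ((not c) <-> y) and ((not flag) -> (((not c) <-> y) or flag)); else branch requires false.
Before the if: ((not y) -> ((not flag) and ((not c) <-> y) and ((not flag) -> (((not c) <-> y) or flag)))) and (not y)
Answer: WP = ((not y) -> ((not flag) and ((not c) <-> y) and ((not flag) -> (((not c) <-> y) or flag)))) and (not y)


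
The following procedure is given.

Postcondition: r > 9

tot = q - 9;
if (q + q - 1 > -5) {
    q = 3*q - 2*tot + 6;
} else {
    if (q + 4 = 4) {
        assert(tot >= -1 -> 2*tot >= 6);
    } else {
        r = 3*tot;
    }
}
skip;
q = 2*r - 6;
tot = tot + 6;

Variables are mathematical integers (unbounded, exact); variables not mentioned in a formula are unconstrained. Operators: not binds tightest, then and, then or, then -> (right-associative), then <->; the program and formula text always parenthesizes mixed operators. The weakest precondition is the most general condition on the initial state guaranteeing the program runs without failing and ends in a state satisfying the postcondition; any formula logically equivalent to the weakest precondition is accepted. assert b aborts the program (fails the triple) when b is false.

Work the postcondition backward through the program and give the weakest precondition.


Working backward. After the program, r > 9 must hold.
Before tot := tot + 6: r > 9
Before q := 2*r - 6: r > 9
Before skip: r > 9
Then branch requires r > 9; else branch requires (q = 0 -> ((tot >= -1 -> 2*tot >= 6) and r > 9)) and ((not (q = 0)) -> 3*tot > 9).
Before the if: (2*q > -4 -> r > 9) and ((not (2*q > -4)) -> ((q = 0 -> ((tot >= -1 -> 2*tot >= 6) and r > 9)) and ((not (q = 0)) -> 3*tot > 9)))
Before tot := q - 9: (2*q > -4 -> r > 9) and ((not (2*q > -4)) -> ((q = 0 -> ((q >= 8 -> 2*q >= 24) and r > 9)) and ((not (q = 0)) -> 3*q > 36)))
Answer: WP = (2*q > -4 -> r > 9) and ((not (2*q > -4)) -> ((q = 0 -> ((q >= 8 -> 2*q >= 24) and r > 9)) and ((not (q = 0)) -> 3*q > 36)))


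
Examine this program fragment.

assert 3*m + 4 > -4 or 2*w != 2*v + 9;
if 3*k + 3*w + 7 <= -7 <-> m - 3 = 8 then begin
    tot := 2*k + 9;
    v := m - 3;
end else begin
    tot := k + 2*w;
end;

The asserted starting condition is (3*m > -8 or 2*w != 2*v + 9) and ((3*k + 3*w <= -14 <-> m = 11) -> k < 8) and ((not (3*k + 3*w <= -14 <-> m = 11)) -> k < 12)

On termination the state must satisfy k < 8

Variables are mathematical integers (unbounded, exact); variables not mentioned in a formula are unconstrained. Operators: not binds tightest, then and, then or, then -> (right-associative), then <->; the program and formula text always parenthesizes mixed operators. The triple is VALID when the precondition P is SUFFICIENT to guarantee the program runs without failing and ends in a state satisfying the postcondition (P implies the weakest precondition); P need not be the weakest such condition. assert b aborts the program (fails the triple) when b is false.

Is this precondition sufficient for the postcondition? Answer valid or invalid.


Working backward. After the program, k < 8 must hold.
Then branch requires k < 8; else branch requires k < 8.
Before the if: ((3*k + 3*w <= -14 <-> m = 11) -> k < 8) and ((not (3*k + 3*w <= -14 <-> m = 11)) -> k < 8)
Before assert 3*m + 4 > -4 or 2*w != 2*v + 9: (3*m > -8 or 2*w != 2*v + 9) and ((3*k + 3*w <= -14 <-> m = 11) -> k < 8) and ((not (3*k + 3*w <= -14 <-> m = 11)) -> k < 8)
The weakest precondition is (3*m > -8 or 2*w != 2*v + 9) and ((3*k + 3*w <= -14 <-> m = 11) -> k < 8) and ((not (3*k + 3*w <= -14 <-> m = 11)) -> k < 8).
Check whether (3*m > -8 or 2*w != 2*v + 9) and ((3*k + 3*w <= -14 <-> m = 11) -> k < 8) and ((not (3*k + 3*w <= -14 <-> m = 11)) -> k < 12) implies it.
Countermodel: at the initial state k = 8, m = 11, v = 0, w = 0, the precondition holds but the weakest precondition fails.
Answer: invalid


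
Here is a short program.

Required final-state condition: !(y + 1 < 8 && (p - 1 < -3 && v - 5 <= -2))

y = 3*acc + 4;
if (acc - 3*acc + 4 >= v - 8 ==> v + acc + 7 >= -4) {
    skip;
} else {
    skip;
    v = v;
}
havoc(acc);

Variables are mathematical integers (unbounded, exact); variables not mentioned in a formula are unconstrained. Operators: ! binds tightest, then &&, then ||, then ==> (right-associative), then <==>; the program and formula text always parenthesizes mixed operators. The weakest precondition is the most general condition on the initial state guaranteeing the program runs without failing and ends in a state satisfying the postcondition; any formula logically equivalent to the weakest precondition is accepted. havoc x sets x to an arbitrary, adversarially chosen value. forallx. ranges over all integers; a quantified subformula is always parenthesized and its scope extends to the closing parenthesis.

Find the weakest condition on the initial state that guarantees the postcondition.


Working backward. After the program, the postcondition !(y + 1 < 8 && (p - 1 < -3 && v - 5 <= -2)) must hold; in canonical form it is !(y < 7 && p < -2 && v <= 3).
Before havoc acc: !(y < 7 && p < -2 && v <= 3)
Then branch requires !(y < 7 && p < -2 && v <= 3); else branch requires !(y < 7 && p < -2 && v <= 3).
Before the if: ((2*acc + v <= 12 ==> acc + v >= -11) ==> (!(y < 7 && p < -2 && v <= 3))) && ((!(2*acc + v <= 12 ==> acc + v >= -11)) ==> (!(y < 7 && p < -2 && v <= 3)))
Before y := 3*acc + 4: ((2*acc + v <= 12 ==> acc + v >= -11) ==> (!(3*acc < 3 && p < -2 && v <= 3))) && ((!(2*acc + v <= 12 ==> acc + v >= -11)) ==> (!(3*acc < 3 && p < -2 && v <= 3)))
Answer: WP = ((2*acc + v <= 12 ==> acc + v >= -11) ==> (!(3*acc < 3 && p < -2 && v <= 3))) && ((!(2*acc + v <= 12 ==> acc + v >= -11)) ==> (!(3*acc < 3 && p < -2 && v <= 3)))


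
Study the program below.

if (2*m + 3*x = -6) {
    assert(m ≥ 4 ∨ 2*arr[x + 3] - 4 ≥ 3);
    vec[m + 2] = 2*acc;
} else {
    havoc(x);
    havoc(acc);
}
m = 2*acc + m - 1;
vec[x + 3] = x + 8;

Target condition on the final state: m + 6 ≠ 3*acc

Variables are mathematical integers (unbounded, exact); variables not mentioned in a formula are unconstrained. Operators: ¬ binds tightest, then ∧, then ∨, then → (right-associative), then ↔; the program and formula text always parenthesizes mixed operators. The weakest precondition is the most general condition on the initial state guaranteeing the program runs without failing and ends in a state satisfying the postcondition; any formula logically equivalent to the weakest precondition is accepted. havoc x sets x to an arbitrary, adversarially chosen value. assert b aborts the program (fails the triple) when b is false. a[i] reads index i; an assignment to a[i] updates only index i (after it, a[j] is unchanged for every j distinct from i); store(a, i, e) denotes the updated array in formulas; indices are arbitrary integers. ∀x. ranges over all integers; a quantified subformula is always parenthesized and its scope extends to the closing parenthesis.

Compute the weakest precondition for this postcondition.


Working backward. After the program, the postcondition m + 6 ≠ 3*acc must hold; in canonical form it is m ≠ 3*acc - 6.
Before vec[x + 3] := x + 8: m ≠ 3*acc - 6
Before m := 2*acc + m - 1: m ≠ acc - 5
Then branch requires (m ≥ 4 ∨ 2*arr[x + 3] ≥ 7) ∧ m ≠ acc - 5; else branch requires ∀acc_1. m ≠ acc_1 - 5.
Before the if: (2*m + 3*x = -6 → ((m ≥ 4 ∨ 2*arr[x + 3] ≥ 7) ∧ m ≠ acc - 5)) ∧ ((¬(2*m + 3*x = -6)) → (∀acc_1. m ≠ acc_1 - 5))
Answer: WP = (2*m + 3*x = -6 → ((m ≥ 4 ∨ 2*arr[x + 3] ≥ 7) ∧ m ≠ acc - 5)) ∧ ((¬(2*m + 3*x = -6)) → (∀acc_1. m ≠ acc_1 - 5))


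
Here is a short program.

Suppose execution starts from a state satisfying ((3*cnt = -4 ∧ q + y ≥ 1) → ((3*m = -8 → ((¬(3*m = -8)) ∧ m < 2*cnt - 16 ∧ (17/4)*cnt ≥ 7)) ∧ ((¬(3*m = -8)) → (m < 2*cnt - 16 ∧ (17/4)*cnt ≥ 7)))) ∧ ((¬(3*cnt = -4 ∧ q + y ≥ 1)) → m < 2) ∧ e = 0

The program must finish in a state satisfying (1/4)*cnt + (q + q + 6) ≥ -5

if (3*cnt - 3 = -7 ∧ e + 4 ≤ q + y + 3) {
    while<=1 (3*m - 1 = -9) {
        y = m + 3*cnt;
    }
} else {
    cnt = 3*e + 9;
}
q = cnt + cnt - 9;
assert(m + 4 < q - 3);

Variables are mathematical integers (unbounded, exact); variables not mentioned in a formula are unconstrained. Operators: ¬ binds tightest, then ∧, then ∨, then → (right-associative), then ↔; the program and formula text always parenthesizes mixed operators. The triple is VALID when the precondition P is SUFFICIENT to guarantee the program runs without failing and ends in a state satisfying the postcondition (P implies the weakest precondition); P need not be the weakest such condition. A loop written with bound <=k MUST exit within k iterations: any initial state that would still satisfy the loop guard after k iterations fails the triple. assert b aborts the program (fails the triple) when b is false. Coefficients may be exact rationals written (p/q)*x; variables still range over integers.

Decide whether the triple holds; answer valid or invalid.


Working backward. After the program, the postcondition (1/4)*cnt + (q + q + 6) ≥ -5 must hold; in canonical form it is (1/4)*cnt + 2*q ≥ -11.
Before assert m + 4 < q - 3: m < q - 7 ∧ (1/4)*cnt + 2*q ≥ -11
Before q := cnt + cnt - 9: m < 2*cnt - 16 ∧ (17/4)*cnt ≥ 7
Then branch requires (3*m = -8 → ((¬(3*m = -8)) ∧ m < 2*cnt - 16 ∧ (17/4)*cnt ≥ 7)) ∧ ((¬(3*m = -8)) → (m < 2*cnt - 16 ∧ (17/4)*cnt ≥ 7)); else branch requires m < 6*e + 2 ∧ (51/4)*e ≥ -125/4.
Before the if: ((3*cnt = -4 ∧ e ≤ q + y - 1) → ((3*m = -8 → ((¬(3*m = -8)) ∧ m < 2*cnt - 16 ∧ (17/4)*cnt ≥ 7)) ∧ ((¬(3*m = -8)) → (m < 2*cnt - 16 ∧ (17/4)*cnt ≥ 7)))) ∧ ((¬(3*cnt = -4 ∧ e ≤ q + y - 1)) → (m < 6*e + 2 ∧ (51/4)*e ≥ -125/4))
The weakest precondition is ((3*cnt = -4 ∧ e ≤ q + y - 1) → ((3*m = -8 → ((¬(3*m = -8)) ∧ m < 2*cnt - 16 ∧ (17/4)*cnt ≥ 7)) ∧ ((¬(3*m = -8)) → (m < 2*cnt - 16 ∧ (17/4)*cnt ≥ 7)))) ∧ ((¬(3*cnt = -4 ∧ e ≤ q + y - 1)) → (m < 6*e + 2 ∧ (51/4)*e ≥ -125/4)).
Check whether ((3*cnt = -4 ∧ q + y ≥ 1) → ((3*m = -8 → ((¬(3*m = -8)) ∧ m < 2*cnt - 16 ∧ (17/4)*cnt ≥ 7)) ∧ ((¬(3*m = -8)) → (m < 2*cnt - 16 ∧ (17/4)*cnt ≥ 7)))) ∧ ((¬(3*cnt = -4 ∧ q + y ≥ 1)) → m < 2) ∧ e = 0 implies it.
Every state satisfying the precondition satisfies the weakest precondition: the implication holds.
Answer: valid


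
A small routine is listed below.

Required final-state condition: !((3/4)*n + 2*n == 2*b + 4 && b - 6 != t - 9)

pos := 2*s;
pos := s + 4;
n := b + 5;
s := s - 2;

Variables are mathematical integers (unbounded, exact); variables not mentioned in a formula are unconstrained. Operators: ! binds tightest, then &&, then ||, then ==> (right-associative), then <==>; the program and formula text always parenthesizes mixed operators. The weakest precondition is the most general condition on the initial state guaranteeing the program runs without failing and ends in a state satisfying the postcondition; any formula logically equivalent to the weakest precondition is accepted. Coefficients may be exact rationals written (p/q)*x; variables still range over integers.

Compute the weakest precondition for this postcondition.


Working backward. After the program, the postcondition !((3/4)*n + 2*n == 2*b + 4 && b - 6 != t - 9) must hold; in canonical form it is !((11/4)*n == 2*b + 4 && b != t - 3).
Before s := s - 2: !((11/4)*n == 2*b + 4 && b != t - 3)
Before n := b + 5: !((3/4)*b == -39/4 && b != t - 3)
Before pos := s + 4: !((3/4)*b == -39/4 && b != t - 3)
Before pos := 2*s: !((3/4)*b == -39/4 && b != t - 3)
Answer: WP = !((3/4)*b == -39/4 && b != t - 3)


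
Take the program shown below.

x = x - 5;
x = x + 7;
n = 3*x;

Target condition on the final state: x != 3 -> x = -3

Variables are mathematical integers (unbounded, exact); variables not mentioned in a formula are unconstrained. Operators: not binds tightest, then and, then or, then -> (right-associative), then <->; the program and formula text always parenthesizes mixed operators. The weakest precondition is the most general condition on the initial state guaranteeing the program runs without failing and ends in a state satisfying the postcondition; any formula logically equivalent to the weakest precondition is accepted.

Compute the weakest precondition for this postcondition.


Working backward. After the program, x != 3 -> x = -3 must hold.
Before n := 3*x: x != 3 -> x = -3
Before x := x + 7: x != -4 -> x = -10
Before x := x - 5: x != 1 -> x = -5
Answer: WP = x != 1 -> x = -5


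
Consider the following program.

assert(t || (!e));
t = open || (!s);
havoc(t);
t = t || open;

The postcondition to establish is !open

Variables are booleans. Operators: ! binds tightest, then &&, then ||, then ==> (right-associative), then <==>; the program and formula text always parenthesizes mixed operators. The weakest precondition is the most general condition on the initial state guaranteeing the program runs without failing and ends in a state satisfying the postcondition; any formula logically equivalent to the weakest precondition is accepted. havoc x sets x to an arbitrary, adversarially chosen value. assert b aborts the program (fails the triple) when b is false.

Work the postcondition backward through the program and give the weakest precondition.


Working backward. After the program, !open must hold.
Before t := t || open: !open
Before havoc t: !open
Before t := open || (!s): !open
Before assert t || (!e): (t || (!e)) && (!open)
Answer: WP = (t || (!e)) && (!open)


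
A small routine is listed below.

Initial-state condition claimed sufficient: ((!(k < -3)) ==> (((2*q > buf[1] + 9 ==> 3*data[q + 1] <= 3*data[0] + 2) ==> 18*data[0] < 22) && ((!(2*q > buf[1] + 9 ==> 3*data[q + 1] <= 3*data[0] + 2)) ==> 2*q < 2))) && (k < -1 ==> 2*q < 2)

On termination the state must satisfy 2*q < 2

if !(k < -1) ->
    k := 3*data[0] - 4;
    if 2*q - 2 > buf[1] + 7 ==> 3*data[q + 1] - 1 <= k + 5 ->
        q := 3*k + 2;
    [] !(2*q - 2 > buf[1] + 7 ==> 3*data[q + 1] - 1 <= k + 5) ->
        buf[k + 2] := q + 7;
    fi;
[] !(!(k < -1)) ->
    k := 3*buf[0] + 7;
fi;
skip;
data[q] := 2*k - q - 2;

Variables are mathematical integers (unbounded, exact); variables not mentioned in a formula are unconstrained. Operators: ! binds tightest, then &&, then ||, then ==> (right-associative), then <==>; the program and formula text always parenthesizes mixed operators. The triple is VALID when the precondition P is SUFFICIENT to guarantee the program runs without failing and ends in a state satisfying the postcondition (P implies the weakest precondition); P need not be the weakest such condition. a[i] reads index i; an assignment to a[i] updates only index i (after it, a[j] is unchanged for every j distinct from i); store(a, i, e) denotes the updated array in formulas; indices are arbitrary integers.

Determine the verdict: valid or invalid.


Working backward. After the program, 2*q < 2 must hold.
Before data[q] := 2*k - q - 2: 2*q < 2
Before skip: 2*q < 2
Then branch requires ((2*q > buf[1] + 9 ==> 3*data[q + 1] <= 3*data[0] + 2) ==> 18*data[0] < 22) && ((!(2*q > buf[1] + 9 ==> 3*data[q + 1] <= 3*data[0] + 2)) ==> 2*q < 2); else branch requires 2*q < 2.
Before the if: ((!(k < -1)) ==> (((2*q > buf[1] + 9 ==> 3*data[q + 1] <= 3*data[0] + 2) ==> 18*data[0] < 22) && ((!(2*q > buf[1] + 9 ==> 3*data[q + 1] <= 3*data[0] + 2)) ==> 2*q < 2))) && (k < -1 ==> 2*q < 2)
The weakest precondition is ((!(k < -1)) ==> (((2*q > buf[1] + 9 ==> 3*data[q + 1] <= 3*data[0] + 2) ==> 18*data[0] < 22) && ((!(2*q > buf[1] + 9 ==> 3*data[q + 1] <= 3*data[0] + 2)) ==> 2*q < 2))) && (k < -1 ==> 2*q < 2).
Check whether ((!(k < -3)) ==> (((2*q > buf[1] + 9 ==> 3*data[q + 1] <= 3*data[0] + 2) ==> 18*data[0] < 22) && ((!(2*q > buf[1] + 9 ==> 3*data[q + 1] <= 3*data[0] + 2)) ==> 2*q < 2))) && (k < -1 ==> 2*q < 2) implies it.
Every state satisfying the precondition satisfies the weakest precondition: the implication holds.
Answer: valid


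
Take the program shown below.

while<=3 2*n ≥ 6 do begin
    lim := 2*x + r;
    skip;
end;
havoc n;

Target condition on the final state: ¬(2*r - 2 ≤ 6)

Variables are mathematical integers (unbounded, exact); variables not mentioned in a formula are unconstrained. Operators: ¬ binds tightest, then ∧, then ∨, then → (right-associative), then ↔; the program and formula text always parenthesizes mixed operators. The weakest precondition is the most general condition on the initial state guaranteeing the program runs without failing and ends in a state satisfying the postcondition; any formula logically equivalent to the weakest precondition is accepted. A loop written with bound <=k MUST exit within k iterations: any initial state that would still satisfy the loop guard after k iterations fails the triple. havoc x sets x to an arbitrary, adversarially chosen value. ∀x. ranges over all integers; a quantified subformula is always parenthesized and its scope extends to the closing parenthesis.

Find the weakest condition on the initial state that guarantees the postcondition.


Working backward. After the program, the postcondition ¬(2*r - 2 ≤ 6) must hold; in canonical form it is ¬(2*r ≤ 8).
Before havoc n: ¬(2*r ≤ 8)
Before the loop (bound <=3), unroll the exhaustion recursion (WP_0 = exit-now case; WP_j = one more guarded iteration, up to j = 3):
  WP_0: (¬(2*n ≥ 6)) ∧ (¬(2*r ≤ 8))
  WP_1: (2*n ≥ 6 → ((¬(2*n ≥ 6)) ∧ (¬(2*r ≤ 8)))) ∧ ((¬(2*n ≥ 6)) → (¬(2*r ≤ 8)))
  WP_2: (2*n ≥ 6 → ((2*n ≥ 6 → ((¬(2*n ≥ 6)) ∧ (¬(2*r ≤ 8)))) ∧ ((¬(2*n ≥ 6)) → (¬(2*r ≤ 8))))) ∧ ((¬(2*n ≥ 6)) → (¬(2*r ≤ 8)))
  WP_3: (2*n ≥ 6 → ((2*n ≥ 6 → ((2*n ≥ 6 → ((¬(2*n ≥ 6)) ∧ (¬(2*r ≤ 8)))) ∧ ((¬(2*n ≥ 6)) → (¬(2*r ≤ 8))))) ∧ ((¬(2*n ≥ 6)) → (¬(2*r ≤ 8))))) ∧ ((¬(2*n ≥ 6)) → (¬(2*r ≤ 8)))
So before the loop: (2*n ≥ 6 → ((2*n ≥ 6 → ((2*n ≥ 6 → ((¬(2*n ≥ 6)) ∧ (¬(2*r ≤ 8)))) ∧ ((¬(2*n ≥ 6)) → (¬(2*r ≤ 8))))) ∧ ((¬(2*n ≥ 6)) → (¬(2*r ≤ 8))))) ∧ ((¬(2*n ≥ 6)) → (¬(2*r ≤ 8)))
Answer: WP = (2*n ≥ 6 → ((2*n ≥ 6 → ((2*n ≥ 6 → ((¬(2*n ≥ 6)) ∧ (¬(2*r ≤ 8)))) ∧ ((¬(2*n ≥ 6)) → (¬(2*r ≤ 8))))) ∧ ((¬(2*n ≥ 6)) → (¬(2*r ≤ 8))))) ∧ ((¬(2*n ≥ 6)) → (¬(2*r ≤ 8)))


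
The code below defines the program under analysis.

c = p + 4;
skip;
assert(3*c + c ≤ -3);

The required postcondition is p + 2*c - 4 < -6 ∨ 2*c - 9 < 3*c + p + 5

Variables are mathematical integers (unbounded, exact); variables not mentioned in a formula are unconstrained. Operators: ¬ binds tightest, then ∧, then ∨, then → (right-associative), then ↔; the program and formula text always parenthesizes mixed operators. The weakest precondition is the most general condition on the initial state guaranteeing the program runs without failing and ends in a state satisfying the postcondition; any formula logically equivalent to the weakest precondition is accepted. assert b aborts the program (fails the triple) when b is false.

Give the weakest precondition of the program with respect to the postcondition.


Working backward. After the program, the postcondition p + 2*c - 4 < -6 ∨ 2*c - 9 < 3*c + p + 5 must hold; in canonical form it is 2*c + p < -2 ∨ c + p > -14.
Before assert 3*c + c ≤ -3: 4*c ≤ -3 ∧ (2*c + p < -2 ∨ c + p > -14)
Before skip: 4*c ≤ -3 ∧ (2*c + p < -2 ∨ c + p > -14)
Before c := p + 4: 4*p ≤ -19 ∧ (3*p < -10 ∨ 2*p > -18)
Answer: WP = 4*p ≤ -19 ∧ (3*p < -10 ∨ 2*p > -18)


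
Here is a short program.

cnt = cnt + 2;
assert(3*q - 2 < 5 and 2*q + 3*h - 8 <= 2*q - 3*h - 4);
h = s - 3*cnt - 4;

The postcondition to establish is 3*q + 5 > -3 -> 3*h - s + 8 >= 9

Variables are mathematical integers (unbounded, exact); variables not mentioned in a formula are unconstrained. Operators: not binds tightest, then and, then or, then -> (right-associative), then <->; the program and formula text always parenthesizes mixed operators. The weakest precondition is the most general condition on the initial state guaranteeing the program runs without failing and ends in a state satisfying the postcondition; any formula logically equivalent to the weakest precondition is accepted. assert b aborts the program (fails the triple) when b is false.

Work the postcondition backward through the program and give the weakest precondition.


Working backward. After the program, the postcondition 3*q + 5 > -3 -> 3*h - s + 8 >= 9 must hold; in canonical form it is 3*q > -8 -> 3*h >= s + 1.
Before h := s - 3*cnt - 4: 3*q > -8 -> 2*s >= 9*cnt + 13
Before assert 3*q - 2 < 5 and 2*q + 3*h - 8 <= 2*q - 3*h - 4: 3*q < 7 and 6*h <= 4 and (3*q > -8 -> 2*s >= 9*cnt + 13)
Before cnt := cnt + 2: 3*q < 7 and 6*h <= 4 and (3*q > -8 -> 2*s >= 9*cnt + 31)
Answer: WP = 3*q < 7 and 6*h <= 4 and (3*q > -8 -> 2*s >= 9*cnt + 31)


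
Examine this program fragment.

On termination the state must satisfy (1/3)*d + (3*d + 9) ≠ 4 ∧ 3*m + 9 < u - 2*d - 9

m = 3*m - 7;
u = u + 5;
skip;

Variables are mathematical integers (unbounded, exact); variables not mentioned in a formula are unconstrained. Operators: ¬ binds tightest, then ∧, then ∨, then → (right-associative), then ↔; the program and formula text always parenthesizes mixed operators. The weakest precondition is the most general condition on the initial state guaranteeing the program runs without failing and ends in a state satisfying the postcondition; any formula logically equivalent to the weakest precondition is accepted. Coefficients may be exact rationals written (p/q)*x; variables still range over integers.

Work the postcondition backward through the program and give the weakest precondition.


Working backward. After the program, the postcondition (1/3)*d + (3*d + 9) ≠ 4 ∧ 3*m + 9 < u - 2*d - 9 must hold; in canonical form it is (10/3)*d ≠ -5 ∧ 2*d + 3*m < u - 18.
Before skip: (10/3)*d ≠ -5 ∧ 2*d + 3*m < u - 18
Before u := u + 5: (10/3)*d ≠ -5 ∧ 2*d + 3*m < u - 13
Before m := 3*m - 7: (10/3)*d ≠ -5 ∧ 2*d + 9*m < u + 8
Answer: WP = (10/3)*d ≠ -5 ∧ 2*d + 9*m < u + 8


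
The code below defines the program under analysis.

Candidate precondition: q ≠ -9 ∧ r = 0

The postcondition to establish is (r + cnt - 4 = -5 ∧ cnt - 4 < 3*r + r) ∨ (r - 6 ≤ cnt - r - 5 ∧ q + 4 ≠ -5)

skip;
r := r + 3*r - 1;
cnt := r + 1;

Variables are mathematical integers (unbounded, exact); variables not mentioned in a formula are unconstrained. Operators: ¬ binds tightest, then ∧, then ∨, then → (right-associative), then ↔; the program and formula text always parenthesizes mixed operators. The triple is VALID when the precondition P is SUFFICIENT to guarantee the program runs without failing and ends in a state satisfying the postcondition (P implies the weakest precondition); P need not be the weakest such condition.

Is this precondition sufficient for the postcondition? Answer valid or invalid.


Working backward. After the program, the postcondition (r + cnt - 4 = -5 ∧ cnt - 4 < 3*r + r) ∨ (r - 6 ≤ cnt - r - 5 ∧ q + 4 ≠ -5) must hold; in canonical form it is (cnt + r = -1 ∧ cnt < 4*r + 4) ∨ (2*r ≤ cnt + 1 ∧ q ≠ -9).
Before cnt := r + 1: (2*r = -2 ∧ 3*r > -3) ∨ (r ≤ 2 ∧ q ≠ -9)
Before r := r + 3*r - 1: (8*r = 0 ∧ 12*r > 0) ∨ (4*r ≤ 3 ∧ q ≠ -9)
Before skip: (8*r = 0 ∧ 12*r > 0) ∨ (4*r ≤ 3 ∧ q ≠ -9)
The weakest precondition is (8*r = 0 ∧ 12*r > 0) ∨ (4*r ≤ 3 ∧ q ≠ -9).
Check whether q ≠ -9 ∧ r = 0 implies it.
Every state satisfying the precondition satisfies the weakest precondition: the implication holds.
Answer: valid


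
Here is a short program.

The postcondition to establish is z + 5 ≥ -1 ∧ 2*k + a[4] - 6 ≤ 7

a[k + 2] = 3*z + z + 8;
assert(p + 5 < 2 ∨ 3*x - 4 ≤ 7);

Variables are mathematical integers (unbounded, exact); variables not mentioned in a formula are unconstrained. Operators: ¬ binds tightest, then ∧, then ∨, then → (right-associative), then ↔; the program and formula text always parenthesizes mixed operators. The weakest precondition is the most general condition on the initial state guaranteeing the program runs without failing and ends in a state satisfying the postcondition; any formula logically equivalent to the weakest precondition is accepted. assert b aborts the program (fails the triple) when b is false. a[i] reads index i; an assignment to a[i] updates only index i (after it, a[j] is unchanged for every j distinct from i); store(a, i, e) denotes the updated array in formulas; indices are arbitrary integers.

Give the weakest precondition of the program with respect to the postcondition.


Working backward. After the program, the postcondition z + 5 ≥ -1 ∧ 2*k + a[4] - 6 ≤ 7 must hold; in canonical form it is z ≥ -6 ∧ a[4] + 2*k ≤ 13.
Before assert p + 5 < 2 ∨ 3*x - 4 ≤ 7: (p < -3 ∨ 3*x ≤ 11) ∧ z ≥ -6 ∧ a[4] + 2*k ≤ 13
Before a[k + 2] := 3*z + z + 8: (p < -3 ∨ 3*x ≤ 11) ∧ z ≥ -6 ∧ store(a, k + 2, 4*z + 8)[4] + 2*k ≤ 13
Answer: WP = (p < -3 ∨ 3*x ≤ 11) ∧ z ≥ -6 ∧ store(a, k + 2, 4*z + 8)[4] + 2*k ≤ 13


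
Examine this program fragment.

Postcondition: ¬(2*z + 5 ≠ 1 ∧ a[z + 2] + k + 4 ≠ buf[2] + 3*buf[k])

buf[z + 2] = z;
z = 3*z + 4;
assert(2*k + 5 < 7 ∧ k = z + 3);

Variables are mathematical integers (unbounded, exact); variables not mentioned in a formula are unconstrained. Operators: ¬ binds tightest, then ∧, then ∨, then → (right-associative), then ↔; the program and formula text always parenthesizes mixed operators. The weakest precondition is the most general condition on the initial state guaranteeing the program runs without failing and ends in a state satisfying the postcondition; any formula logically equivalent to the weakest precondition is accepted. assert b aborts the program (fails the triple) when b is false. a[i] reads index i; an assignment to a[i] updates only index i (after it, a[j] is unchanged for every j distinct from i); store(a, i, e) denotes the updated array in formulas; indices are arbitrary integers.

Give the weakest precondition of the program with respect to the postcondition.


Working backward. After the program, the postcondition ¬(2*z + 5 ≠ 1 ∧ a[z + 2] + k + 4 ≠ buf[2] + 3*buf[k]) must hold; in canonical form it is ¬(2*z ≠ -4 ∧ a[z + 2] + k ≠ buf[2] + 3*buf[k] - 4).
Before assert 2*k + 5 < 7 ∧ k = z + 3: 2*k < 2 ∧ k = z + 3 ∧ (¬(2*z ≠ -4 ∧ a[z + 2] + k ≠ buf[2] + 3*buf[k] - 4))
Before z := 3*z + 4: 2*k < 2 ∧ k = 3*z + 7 ∧ (¬(6*z ≠ -12 ∧ a[3*z + 6] + k ≠ buf[2] + 3*buf[k] - 4))
Before buf[z + 2] := z: 2*k < 2 ∧ k = 3*z + 7 ∧ (¬(6*z ≠ -12 ∧ a[3*z + 6] + k ≠ store(buf, z + 2, z)[2] + 3*store(buf, z + 2, z)[k] - 4))
Answer: WP = 2*k < 2 ∧ k = 3*z + 7 ∧ (¬(6*z ≠ -12 ∧ a[3*z + 6] + k ≠ store(buf, z + 2, z)[2] + 3*store(buf, z + 2, z)[k] - 4))


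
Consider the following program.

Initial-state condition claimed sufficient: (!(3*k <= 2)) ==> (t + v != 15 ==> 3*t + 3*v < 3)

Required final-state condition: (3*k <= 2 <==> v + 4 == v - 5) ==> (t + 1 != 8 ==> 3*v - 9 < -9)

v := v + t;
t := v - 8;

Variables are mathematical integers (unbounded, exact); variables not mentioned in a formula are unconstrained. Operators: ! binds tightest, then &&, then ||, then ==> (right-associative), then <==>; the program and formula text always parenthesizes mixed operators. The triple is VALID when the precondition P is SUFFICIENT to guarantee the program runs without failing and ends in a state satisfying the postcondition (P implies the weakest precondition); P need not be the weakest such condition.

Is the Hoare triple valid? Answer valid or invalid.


Working backward. After the program, the postcondition (3*k <= 2 <==> v + 4 == v - 5) ==> (t + 1 != 8 ==> 3*v - 9 < -9) must hold; in canonical form it is (!(3*k <= 2)) ==> (t != 7 ==> 3*v < 0).
Before t := v - 8: (!(3*k <= 2)) ==> (v != 15 ==> 3*v < 0)
Before v := v + t: (!(3*k <= 2)) ==> (t + v != 15 ==> 3*t + 3*v < 0)
The weakest precondition is (!(3*k <= 2)) ==> (t + v != 15 ==> 3*t + 3*v < 0).
Check whether (!(3*k <= 2)) ==> (t + v != 15 ==> 3*t + 3*v < 3) implies it.
Countermodel: at the initial state k = 1, t = 0, v = 0, the precondition holds but the weakest precondition fails.
Answer: invalid


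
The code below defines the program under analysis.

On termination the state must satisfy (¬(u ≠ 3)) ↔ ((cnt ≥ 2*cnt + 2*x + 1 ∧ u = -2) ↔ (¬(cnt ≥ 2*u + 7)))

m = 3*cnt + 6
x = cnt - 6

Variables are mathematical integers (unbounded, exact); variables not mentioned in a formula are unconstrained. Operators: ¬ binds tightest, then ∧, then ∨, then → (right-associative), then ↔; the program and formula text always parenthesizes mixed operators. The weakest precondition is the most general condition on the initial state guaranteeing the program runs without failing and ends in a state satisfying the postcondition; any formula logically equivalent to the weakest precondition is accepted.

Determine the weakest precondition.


Working backward. After the program, the postcondition (¬(u ≠ 3)) ↔ ((cnt ≥ 2*cnt + 2*x + 1 ∧ u = -2) ↔ (¬(cnt ≥ 2*u + 7))) must hold; in canonical form it is (¬(u ≠ 3)) ↔ ((cnt + 2*x ≤ -1 ∧ u = -2) ↔ (¬(cnt ≥ 2*u + 7))).
Before x := cnt - 6: (¬(u ≠ 3)) ↔ ((3*cnt ≤ 11 ∧ u = -2) ↔ (¬(cnt ≥ 2*u + 7)))
Before m := 3*cnt + 6: (¬(u ≠ 3)) ↔ ((3*cnt ≤ 11 ∧ u = -2) ↔ (¬(cnt ≥ 2*u + 7)))
Answer: WP = (¬(u ≠ 3)) ↔ ((3*cnt ≤ 11 ∧ u = -2) ↔ (¬(cnt ≥ 2*u + 7)))


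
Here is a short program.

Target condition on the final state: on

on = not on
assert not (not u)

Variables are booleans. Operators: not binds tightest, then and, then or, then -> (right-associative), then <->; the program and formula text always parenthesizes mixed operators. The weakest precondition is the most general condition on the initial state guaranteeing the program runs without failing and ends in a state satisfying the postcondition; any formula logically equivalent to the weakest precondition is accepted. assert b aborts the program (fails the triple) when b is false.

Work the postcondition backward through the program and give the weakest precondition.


Working backward. After the program, on must hold.
Before assert not (not u): u and on
Before on := not on: u and (not on)
Answer: WP = u and (not on)


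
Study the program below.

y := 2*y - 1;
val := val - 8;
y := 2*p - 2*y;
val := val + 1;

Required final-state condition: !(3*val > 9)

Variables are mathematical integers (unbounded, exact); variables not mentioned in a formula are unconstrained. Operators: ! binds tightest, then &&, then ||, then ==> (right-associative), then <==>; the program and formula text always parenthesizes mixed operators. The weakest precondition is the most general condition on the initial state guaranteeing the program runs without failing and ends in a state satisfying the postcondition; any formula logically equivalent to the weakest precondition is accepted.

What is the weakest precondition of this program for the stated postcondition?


Working backward. After the program, !(3*val > 9) must hold.
Before val := val + 1: !(3*val > 6)
Before y := 2*p - 2*y: !(3*val > 6)
Before val := val - 8: !(3*val > 30)
Before y := 2*y - 1: !(3*val > 30)
Answer: WP = !(3*val > 30)


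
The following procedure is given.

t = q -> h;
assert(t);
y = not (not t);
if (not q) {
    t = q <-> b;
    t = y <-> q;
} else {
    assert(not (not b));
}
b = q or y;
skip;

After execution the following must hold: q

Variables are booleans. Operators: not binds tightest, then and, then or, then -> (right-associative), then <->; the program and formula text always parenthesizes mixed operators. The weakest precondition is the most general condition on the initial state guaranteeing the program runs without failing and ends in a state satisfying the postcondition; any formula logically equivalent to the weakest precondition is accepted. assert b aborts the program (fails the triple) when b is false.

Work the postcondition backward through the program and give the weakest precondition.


Working backward. After the program, q must hold.
Before skip: q
Before b := q or y: q
Then branch requires q; else branch requires b and q.
Before the if: ((not q) -> q) and (q -> (b and q))
Before y := not (not t): ((not q) -> q) and (q -> (b and q))
Before assert t: t and ((not q) -> q) and (q -> (b and q))
Before t := q -> h: (q -> h) and ((not q) -> q) and (q -> (b and q))
Answer: WP = (q -> h) and ((not q) -> q) and (q -> (b and q))


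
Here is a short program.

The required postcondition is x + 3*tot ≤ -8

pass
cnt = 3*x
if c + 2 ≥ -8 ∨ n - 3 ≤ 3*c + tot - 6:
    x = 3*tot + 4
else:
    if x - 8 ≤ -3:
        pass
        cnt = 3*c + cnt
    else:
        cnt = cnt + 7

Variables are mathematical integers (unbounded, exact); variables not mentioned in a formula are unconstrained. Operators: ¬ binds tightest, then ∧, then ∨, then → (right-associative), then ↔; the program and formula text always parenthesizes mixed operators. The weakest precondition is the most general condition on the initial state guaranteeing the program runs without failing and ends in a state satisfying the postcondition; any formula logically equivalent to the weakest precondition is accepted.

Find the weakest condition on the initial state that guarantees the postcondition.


Working backward. After the program, the postcondition x + 3*tot ≤ -8 must hold; in canonical form it is 3*tot + x ≤ -8.
Then branch requires 6*tot ≤ -12; else branch requires (x ≤ 5 → 3*tot + x ≤ -8) ∧ ((¬(x ≤ 5)) → 3*tot + x ≤ -8).
Before the if: ((c ≥ -10 ∨ n ≤ 3*c + tot - 3) → 6*tot ≤ -12) ∧ ((¬(c ≥ -10 ∨ n ≤ 3*c + tot - 3)) → ((x ≤ 5 → 3*tot + x ≤ -8) ∧ ((¬(x ≤ 5)) → 3*tot + x ≤ -8)))
Before cnt := 3*x: ((c ≥ -10 ∨ n ≤ 3*c + tot - 3) → 6*tot ≤ -12) ∧ ((¬(c ≥ -10 ∨ n ≤ 3*c + tot - 3)) → ((x ≤ 5 → 3*tot + x ≤ -8) ∧ ((¬(x ≤ 5)) → 3*tot + x ≤ -8)))
Before skip: ((c ≥ -10 ∨ n ≤ 3*c + tot - 3) → 6*tot ≤ -12) ∧ ((¬(c ≥ -10 ∨ n ≤ 3*c + tot - 3)) → ((x ≤ 5 → 3*tot + x ≤ -8) ∧ ((¬(x ≤ 5)) → 3*tot + x ≤ -8)))
Answer: WP = ((c ≥ -10 ∨ n ≤ 3*c + tot - 3) → 6*tot ≤ -12) ∧ ((¬(c ≥ -10 ∨ n ≤ 3*c + tot - 3)) → ((x ≤ 5 → 3*tot + x ≤ -8) ∧ ((¬(x ≤ 5)) → 3*tot + x ≤ -8)))


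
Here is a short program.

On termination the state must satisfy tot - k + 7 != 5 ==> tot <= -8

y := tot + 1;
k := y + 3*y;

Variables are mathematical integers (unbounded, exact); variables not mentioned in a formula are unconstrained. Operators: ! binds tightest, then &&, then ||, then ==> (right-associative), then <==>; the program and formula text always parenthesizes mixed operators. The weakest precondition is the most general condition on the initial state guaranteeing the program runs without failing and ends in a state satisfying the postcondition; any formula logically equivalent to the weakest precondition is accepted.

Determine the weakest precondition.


Working backward. After the program, the postcondition tot - k + 7 != 5 ==> tot <= -8 must hold; in canonical form it is tot != k - 2 ==> tot <= -8.
Before k := y + 3*y: tot != 4*y - 2 ==> tot <= -8
Before y := tot + 1: 3*tot != -2 ==> tot <= -8
Answer: WP = 3*tot != -2 ==> tot <= -8


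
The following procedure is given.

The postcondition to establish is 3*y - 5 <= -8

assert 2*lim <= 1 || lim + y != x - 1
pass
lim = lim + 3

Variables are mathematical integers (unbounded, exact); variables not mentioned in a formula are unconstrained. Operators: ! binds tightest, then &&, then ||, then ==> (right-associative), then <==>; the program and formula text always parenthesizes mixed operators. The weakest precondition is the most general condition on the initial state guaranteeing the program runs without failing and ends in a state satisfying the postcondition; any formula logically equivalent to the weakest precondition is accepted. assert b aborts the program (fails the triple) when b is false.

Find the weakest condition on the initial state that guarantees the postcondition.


Working backward. After the program, the postcondition 3*y - 5 <= -8 must hold; in canonical form it is 3*y <= -3.
Before lim := lim + 3: 3*y <= -3
Before skip: 3*y <= -3
Before assert 2*lim <= 1 || lim + y != x - 1: (2*lim <= 1 || lim + y != x - 1) && 3*y <= -3
Answer: WP = (2*lim <= 1 || lim + y != x - 1) && 3*y <= -3


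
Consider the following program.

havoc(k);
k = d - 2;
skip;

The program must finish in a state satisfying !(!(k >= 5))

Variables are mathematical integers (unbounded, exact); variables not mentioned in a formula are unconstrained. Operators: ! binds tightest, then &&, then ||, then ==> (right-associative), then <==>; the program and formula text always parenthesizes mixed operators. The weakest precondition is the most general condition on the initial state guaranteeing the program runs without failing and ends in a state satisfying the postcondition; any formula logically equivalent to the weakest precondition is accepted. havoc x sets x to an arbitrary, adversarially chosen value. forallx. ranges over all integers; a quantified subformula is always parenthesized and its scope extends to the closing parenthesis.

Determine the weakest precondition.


Working backward. After the program, the postcondition !(!(k >= 5)) must hold; in canonical form it is k >= 5.
Before skip: k >= 5
Before k := d - 2: d >= 7
Before havoc k: d >= 7
Answer: WP = d >= 7


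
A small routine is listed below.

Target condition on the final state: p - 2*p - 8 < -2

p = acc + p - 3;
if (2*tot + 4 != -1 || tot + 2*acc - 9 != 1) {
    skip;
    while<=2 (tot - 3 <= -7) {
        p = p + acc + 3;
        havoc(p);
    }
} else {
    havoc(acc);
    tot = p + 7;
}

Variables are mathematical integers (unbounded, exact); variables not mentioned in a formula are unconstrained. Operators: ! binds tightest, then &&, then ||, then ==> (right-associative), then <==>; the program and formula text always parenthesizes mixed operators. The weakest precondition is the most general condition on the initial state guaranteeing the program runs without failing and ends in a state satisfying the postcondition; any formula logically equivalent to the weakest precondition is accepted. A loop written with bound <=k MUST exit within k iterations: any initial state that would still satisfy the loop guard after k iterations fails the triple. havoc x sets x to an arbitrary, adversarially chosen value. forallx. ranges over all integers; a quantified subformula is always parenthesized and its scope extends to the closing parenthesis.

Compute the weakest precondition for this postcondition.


Working backward. After the program, the postcondition p - 2*p - 8 < -2 must hold; in canonical form it is p > -6.
Then branch requires (tot <= -4 ==> (forall p_2. ((tot <= -4 ==> (forall p_1. ((!(tot <= -4)) && p_1 > -6))) && ((!(tot <= -4)) ==> p_2 > -6)))) && ((!(tot <= -4)) ==> p > -6); else branch requires p > -6.
Before the if: ((2*tot != -5 || 2*acc + tot != 10) ==> ((tot <= -4 ==> (forall p_2. ((tot <= -4 ==> (forall p_1. ((!(tot <= -4)) && p_1 > -6))) && ((!(tot <= -4)) ==> p_2 > -6)))) && ((!(tot <= -4)) ==> p > -6))) && ((!(2*tot != -5 || 2*acc + tot != 10)) ==> p > -6)
Before p := acc + p - 3: ((2*tot != -5 || 2*acc + tot != 10) ==> ((tot <= -4 ==> (forall p_2. ((tot <= -4 ==> (forall p_1. ((!(tot <= -4)) && p_1 > -6))) && ((!(tot <= -4)) ==> p_2 > -6)))) && ((!(tot <= -4)) ==> acc + p > -3))) && ((!(2*tot != -5 || 2*acc + tot != 10)) ==> acc + p > -3)
Answer: WP = ((2*tot != -5 || 2*acc + tot != 10) ==> ((tot <= -4 ==> (forall p_2. ((tot <= -4 ==> (forall p_1. ((!(tot <= -4)) && p_1 > -6))) && ((!(tot <= -4)) ==> p_2 > -6)))) && ((!(tot <= -4)) ==> acc + p > -3))) && ((!(2*tot != -5 || 2*acc + tot != 10)) ==> acc + p > -3)
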